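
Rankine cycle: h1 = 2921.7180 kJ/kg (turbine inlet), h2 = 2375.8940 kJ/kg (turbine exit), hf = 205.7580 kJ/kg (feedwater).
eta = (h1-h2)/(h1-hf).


W = 545.8240 kJ/kg
Q_in = 2715.9600 kJ/kg
eta = 0.2010 = 20.0969%

eta = 20.0969%


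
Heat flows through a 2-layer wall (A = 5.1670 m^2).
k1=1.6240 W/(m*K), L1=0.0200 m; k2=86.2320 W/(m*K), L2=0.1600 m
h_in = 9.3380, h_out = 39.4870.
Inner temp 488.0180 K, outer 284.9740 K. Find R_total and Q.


R_conv_in = 1/(9.3380*5.1670) = 0.0207
R_1 = 0.0200/(1.6240*5.1670) = 0.0024
R_2 = 0.1600/(86.2320*5.1670) = 0.0004
R_conv_out = 1/(39.4870*5.1670) = 0.0049
R_total = 0.0284 K/W
Q = 203.0440 / 0.0284 = 7157.1412 W

R_total = 0.0284 K/W, Q = 7157.1412 W


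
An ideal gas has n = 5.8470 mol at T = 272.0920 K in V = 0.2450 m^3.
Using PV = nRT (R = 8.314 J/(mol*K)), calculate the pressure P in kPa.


P = nRT/V = 5.8470 * 8.314 * 272.0920 / 0.2450
= 13226.9249 / 0.2450 = 53987.4485 Pa = 53.9874 kPa

53.9874 kPa


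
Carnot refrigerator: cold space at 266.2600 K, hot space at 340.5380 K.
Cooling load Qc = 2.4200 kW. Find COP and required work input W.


COP = 266.2600 / 74.2780 = 3.5846
W = 2.4200 / 3.5846 = 0.6751 kW

COP = 3.5846, W = 0.6751 kW


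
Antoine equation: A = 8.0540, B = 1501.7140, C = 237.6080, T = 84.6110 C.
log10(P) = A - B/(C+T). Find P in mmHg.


C+T = 322.2190
B/(C+T) = 4.6605
log10(P) = 8.0540 - 4.6605 = 3.3935
P = 10^3.3935 = 2474.3531 mmHg

2474.3531 mmHg


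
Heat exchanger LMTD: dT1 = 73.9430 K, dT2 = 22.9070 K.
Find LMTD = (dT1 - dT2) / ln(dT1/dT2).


dT1/dT2 = 3.2280
ln(dT1/dT2) = 1.1719
LMTD = 51.0360 / 1.1719 = 43.5516 K

43.5516 K


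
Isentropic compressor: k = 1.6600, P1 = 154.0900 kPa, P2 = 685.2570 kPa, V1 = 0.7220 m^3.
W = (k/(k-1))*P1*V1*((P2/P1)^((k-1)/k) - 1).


(k-1)/k = 0.3976
(P2/P1)^exp = 1.8100
W = 2.5152 * 154.0900 * 0.7220 * (1.8100 - 1) = 226.6426 kJ

226.6426 kJ


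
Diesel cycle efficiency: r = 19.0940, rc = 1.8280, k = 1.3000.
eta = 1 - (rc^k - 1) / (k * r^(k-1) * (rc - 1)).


r^(k-1) = 2.4225
rc^k = 2.1906
eta = 0.5434 = 54.3402%

54.3402%


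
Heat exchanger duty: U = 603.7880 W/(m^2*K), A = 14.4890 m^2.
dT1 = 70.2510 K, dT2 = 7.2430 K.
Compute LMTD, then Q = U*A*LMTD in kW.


LMTD = 27.7319 K
Q = 603.7880 * 14.4890 * 27.7319 = 242606.7005 W = 242.6067 kW

242.6067 kW


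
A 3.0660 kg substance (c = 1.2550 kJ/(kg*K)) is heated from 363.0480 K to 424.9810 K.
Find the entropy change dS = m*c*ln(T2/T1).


T2/T1 = 1.1706
ln(T2/T1) = 0.1575
dS = 3.0660 * 1.2550 * 0.1575 = 0.6061 kJ/K

0.6061 kJ/K


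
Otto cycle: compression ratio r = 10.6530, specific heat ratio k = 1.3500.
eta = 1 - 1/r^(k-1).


r^(k-1) = 2.2888
eta = 1 - 1/2.2888 = 0.5631 = 56.3097%

56.3097%


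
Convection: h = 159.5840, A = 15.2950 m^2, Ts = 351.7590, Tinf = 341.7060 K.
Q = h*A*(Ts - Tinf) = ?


dT = 10.0530 K
Q = 159.5840 * 15.2950 * 10.0530 = 24537.7372 W

24537.7372 W


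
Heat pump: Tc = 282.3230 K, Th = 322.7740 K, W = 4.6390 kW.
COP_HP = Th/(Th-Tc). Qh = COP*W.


COP = 322.7740 / 40.4510 = 7.9794
Qh = 7.9794 * 4.6390 = 37.0164 kW

COP = 7.9794, Qh = 37.0164 kW


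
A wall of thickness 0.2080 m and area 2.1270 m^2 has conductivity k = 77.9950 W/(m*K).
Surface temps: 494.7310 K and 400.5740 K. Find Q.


dT = 94.1570 K
Q = 77.9950 * 2.1270 * 94.1570 / 0.2080 = 75097.1629 W

75097.1629 W


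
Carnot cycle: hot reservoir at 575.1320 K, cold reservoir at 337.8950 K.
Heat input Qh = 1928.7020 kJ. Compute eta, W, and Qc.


eta = 1 - 337.8950/575.1320 = 0.4125
W = 0.4125 * 1928.7020 = 795.5730 kJ
Qc = 1928.7020 - 795.5730 = 1133.1290 kJ

eta = 41.2491%, W = 795.5730 kJ, Qc = 1133.1290 kJ


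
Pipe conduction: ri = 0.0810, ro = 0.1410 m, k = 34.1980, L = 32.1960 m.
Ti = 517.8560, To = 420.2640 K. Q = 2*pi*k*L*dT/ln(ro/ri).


dT = 97.5920 K
ln(ro/ri) = 0.5543
Q = 2*pi*34.1980*32.1960*97.5920 / 0.5543 = 1217989.1608 W

1217989.1608 W


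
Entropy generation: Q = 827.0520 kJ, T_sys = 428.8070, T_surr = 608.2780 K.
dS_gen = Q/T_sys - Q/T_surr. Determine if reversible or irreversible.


dS_sys = 827.0520/428.8070 = 1.9287 kJ/K
dS_surr = -827.0520/608.2780 = -1.3597 kJ/K
dS_gen = 1.9287 - 1.3597 = 0.5691 kJ/K (irreversible)

dS_gen = 0.5691 kJ/K, irreversible


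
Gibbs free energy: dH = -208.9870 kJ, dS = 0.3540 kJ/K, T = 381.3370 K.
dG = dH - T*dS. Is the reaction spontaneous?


T*dS = 381.3370 * 0.3540 = 134.9933 kJ
dG = -208.9870 - 134.9933 = -343.9803 kJ (spontaneous)

dG = -343.9803 kJ, spontaneous


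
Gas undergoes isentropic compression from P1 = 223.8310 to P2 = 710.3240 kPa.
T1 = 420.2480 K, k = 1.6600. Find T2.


(k-1)/k = 0.3976
(P2/P1)^exp = 1.5827
T2 = 420.2480 * 1.5827 = 665.1378 K

665.1378 K


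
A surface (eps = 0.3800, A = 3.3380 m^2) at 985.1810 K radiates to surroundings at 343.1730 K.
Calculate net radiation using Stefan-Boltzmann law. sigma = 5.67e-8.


T^4 = 9.4203e+11
Tsurr^4 = 1.3869e+10
Q = 0.3800 * 5.67e-8 * 3.3380 * 9.2816e+11 = 66753.7337 W

66753.7337 W


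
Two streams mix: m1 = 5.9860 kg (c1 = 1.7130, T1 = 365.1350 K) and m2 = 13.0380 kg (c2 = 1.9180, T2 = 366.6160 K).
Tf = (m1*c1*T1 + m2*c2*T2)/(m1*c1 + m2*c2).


num = 12912.0246
den = 35.2609
Tf = 366.1853 K

366.1853 K


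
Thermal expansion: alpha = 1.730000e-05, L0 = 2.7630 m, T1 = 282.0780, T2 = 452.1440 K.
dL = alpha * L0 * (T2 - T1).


dT = 170.0660 K
dL = 1.730000e-05 * 2.7630 * 170.0660 = 0.008129 m
L_final = 2.771129 m

dL = 0.008129 m


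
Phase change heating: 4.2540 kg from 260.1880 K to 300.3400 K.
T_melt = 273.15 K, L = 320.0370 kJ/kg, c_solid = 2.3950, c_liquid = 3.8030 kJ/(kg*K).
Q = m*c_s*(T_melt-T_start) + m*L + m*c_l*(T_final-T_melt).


Q1 (sensible, solid) = 4.2540 * 2.3950 * 12.9620 = 132.0611 kJ
Q2 (latent) = 4.2540 * 320.0370 = 1361.4374 kJ
Q3 (sensible, liquid) = 4.2540 * 3.8030 * 27.1900 = 439.8788 kJ
Q_total = 1933.3773 kJ

1933.3773 kJ


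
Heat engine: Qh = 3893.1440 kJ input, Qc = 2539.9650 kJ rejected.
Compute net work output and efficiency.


W = 3893.1440 - 2539.9650 = 1353.1790 kJ
eta = 1353.1790 / 3893.1440 = 0.3476 = 34.7580%

W = 1353.1790 kJ, eta = 34.7580%


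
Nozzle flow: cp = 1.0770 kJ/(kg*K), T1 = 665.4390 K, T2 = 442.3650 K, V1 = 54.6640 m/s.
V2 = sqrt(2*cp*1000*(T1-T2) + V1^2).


dT = 223.0740 K
2*cp*1000*dT = 480501.3960
V1^2 = 2988.1529
V2 = sqrt(483489.5489) = 695.3341 m/s

695.3341 m/s


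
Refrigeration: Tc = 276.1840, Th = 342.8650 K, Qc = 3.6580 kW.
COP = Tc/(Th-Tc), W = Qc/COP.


COP = 276.1840 / 66.6810 = 4.1419
W = 3.6580 / 4.1419 = 0.8832 kW

COP = 4.1419, W = 0.8832 kW


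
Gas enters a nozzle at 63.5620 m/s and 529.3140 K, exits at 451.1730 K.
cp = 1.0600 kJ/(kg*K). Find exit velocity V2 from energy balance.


dT = 78.1410 K
2*cp*1000*dT = 165658.9200
V1^2 = 4040.1278
V2 = sqrt(169699.0478) = 411.9454 m/s

411.9454 m/s


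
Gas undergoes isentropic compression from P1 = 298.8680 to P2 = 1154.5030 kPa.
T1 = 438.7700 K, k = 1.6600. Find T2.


(k-1)/k = 0.3976
(P2/P1)^exp = 1.7114
T2 = 438.7700 * 1.7114 = 750.9118 K

750.9118 K


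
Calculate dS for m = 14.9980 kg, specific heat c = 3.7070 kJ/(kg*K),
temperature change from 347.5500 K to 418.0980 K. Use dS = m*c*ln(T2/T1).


T2/T1 = 1.2030
ln(T2/T1) = 0.1848
dS = 14.9980 * 3.7070 * 0.1848 = 10.2748 kJ/K

10.2748 kJ/K


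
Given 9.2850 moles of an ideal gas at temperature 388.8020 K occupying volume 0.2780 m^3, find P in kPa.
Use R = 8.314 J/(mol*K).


P = nRT/V = 9.2850 * 8.314 * 388.8020 / 0.2780
= 30013.7609 / 0.2780 = 107963.1687 Pa = 107.9632 kPa

107.9632 kPa


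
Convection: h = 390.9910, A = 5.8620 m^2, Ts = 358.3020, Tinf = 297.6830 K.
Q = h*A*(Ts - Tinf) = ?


dT = 60.6190 K
Q = 390.9910 * 5.8620 * 60.6190 = 138938.0959 W

138938.0959 W


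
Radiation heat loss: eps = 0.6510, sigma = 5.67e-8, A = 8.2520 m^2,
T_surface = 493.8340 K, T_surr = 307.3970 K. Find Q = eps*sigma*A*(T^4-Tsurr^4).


T^4 = 5.9474e+10
Tsurr^4 = 8.9289e+09
Q = 0.6510 * 5.67e-8 * 8.2520 * 5.0545e+10 = 15395.6655 W

15395.6655 W


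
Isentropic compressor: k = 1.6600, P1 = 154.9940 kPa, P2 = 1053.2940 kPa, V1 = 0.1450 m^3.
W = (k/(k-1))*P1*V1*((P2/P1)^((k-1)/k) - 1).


(k-1)/k = 0.3976
(P2/P1)^exp = 2.1423
W = 2.5152 * 154.9940 * 0.1450 * (2.1423 - 1) = 64.5718 kJ

64.5718 kJ


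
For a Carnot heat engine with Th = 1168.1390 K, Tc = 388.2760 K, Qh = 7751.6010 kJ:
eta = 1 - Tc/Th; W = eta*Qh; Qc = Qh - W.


eta = 1 - 388.2760/1168.1390 = 0.6676
W = 0.6676 * 7751.6010 = 5175.0578 kJ
Qc = 7751.6010 - 5175.0578 = 2576.5432 kJ

eta = 66.7611%, W = 5175.0578 kJ, Qc = 2576.5432 kJ


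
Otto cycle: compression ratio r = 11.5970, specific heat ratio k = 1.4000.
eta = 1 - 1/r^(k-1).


r^(k-1) = 2.6653
eta = 1 - 1/2.6653 = 0.6248 = 62.4801%

62.4801%


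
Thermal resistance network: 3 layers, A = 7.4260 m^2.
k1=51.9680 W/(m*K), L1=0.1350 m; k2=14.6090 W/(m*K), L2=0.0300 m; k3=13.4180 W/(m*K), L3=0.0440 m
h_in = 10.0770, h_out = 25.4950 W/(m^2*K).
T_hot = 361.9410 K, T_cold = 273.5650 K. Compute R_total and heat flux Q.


R_conv_in = 1/(10.0770*7.4260) = 0.0134
R_1 = 0.1350/(51.9680*7.4260) = 0.0003
R_2 = 0.0300/(14.6090*7.4260) = 0.0003
R_3 = 0.0440/(13.4180*7.4260) = 0.0004
R_conv_out = 1/(25.4950*7.4260) = 0.0053
R_total = 0.0197 K/W
Q = 88.3760 / 0.0197 = 4483.1029 W

R_total = 0.0197 K/W, Q = 4483.1029 W


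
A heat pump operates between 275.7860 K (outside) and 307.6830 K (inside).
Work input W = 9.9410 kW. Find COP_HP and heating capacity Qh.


COP = 307.6830 / 31.8970 = 9.6461
Qh = 9.6461 * 9.9410 = 95.8923 kW

COP = 9.6461, Qh = 95.8923 kW


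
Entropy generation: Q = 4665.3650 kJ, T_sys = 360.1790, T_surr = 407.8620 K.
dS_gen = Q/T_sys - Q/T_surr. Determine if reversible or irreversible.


dS_sys = 4665.3650/360.1790 = 12.9529 kJ/K
dS_surr = -4665.3650/407.8620 = -11.4386 kJ/K
dS_gen = 12.9529 - 11.4386 = 1.5143 kJ/K (irreversible)

dS_gen = 1.5143 kJ/K, irreversible


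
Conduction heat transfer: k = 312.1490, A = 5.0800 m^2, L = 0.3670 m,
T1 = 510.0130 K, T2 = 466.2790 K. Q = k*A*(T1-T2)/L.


dT = 43.7340 K
Q = 312.1490 * 5.0800 * 43.7340 / 0.3670 = 188963.8795 W

188963.8795 W


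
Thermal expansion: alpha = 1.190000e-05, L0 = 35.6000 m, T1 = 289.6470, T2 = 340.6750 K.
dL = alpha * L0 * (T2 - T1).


dT = 51.0280 K
dL = 1.190000e-05 * 35.6000 * 51.0280 = 0.021618 m
L_final = 35.621618 m

dL = 0.021618 m


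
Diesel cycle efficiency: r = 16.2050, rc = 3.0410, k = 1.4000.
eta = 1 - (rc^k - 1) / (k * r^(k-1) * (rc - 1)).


r^(k-1) = 3.0469
rc^k = 4.7449
eta = 0.5699 = 56.9865%

56.9865%


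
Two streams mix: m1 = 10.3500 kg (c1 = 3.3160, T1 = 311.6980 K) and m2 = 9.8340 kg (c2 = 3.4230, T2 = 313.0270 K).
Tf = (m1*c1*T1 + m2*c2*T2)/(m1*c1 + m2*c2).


num = 21234.7090
den = 67.9824
Tf = 312.3561 K

312.3561 K


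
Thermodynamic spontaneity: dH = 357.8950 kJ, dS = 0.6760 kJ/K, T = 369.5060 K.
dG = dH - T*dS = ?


T*dS = 369.5060 * 0.6760 = 249.7861 kJ
dG = 357.8950 - 249.7861 = 108.1089 kJ (non-spontaneous)

dG = 108.1089 kJ, non-spontaneous


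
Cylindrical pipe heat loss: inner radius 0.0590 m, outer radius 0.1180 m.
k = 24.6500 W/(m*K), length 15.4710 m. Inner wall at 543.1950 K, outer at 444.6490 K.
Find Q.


dT = 98.5460 K
ln(ro/ri) = 0.6931
Q = 2*pi*24.6500*15.4710*98.5460 / 0.6931 = 340665.9425 W

340665.9425 W


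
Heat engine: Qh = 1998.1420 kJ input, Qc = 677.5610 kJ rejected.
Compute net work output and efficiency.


W = 1998.1420 - 677.5610 = 1320.5810 kJ
eta = 1320.5810 / 1998.1420 = 0.6609 = 66.0904%

W = 1320.5810 kJ, eta = 66.0904%


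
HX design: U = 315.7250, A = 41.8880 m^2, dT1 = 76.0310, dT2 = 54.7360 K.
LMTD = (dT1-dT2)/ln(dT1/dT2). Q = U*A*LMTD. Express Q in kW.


LMTD = 64.8014 K
Q = 315.7250 * 41.8880 * 64.8014 = 857004.0602 W = 857.0041 kW

857.0041 kW


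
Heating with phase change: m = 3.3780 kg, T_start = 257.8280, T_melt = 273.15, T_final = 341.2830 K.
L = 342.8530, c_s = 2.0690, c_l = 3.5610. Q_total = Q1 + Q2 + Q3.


Q1 (sensible, solid) = 3.3780 * 2.0690 * 15.3220 = 107.0867 kJ
Q2 (latent) = 3.3780 * 342.8530 = 1158.1574 kJ
Q3 (sensible, liquid) = 3.3780 * 3.5610 * 68.1330 = 819.5758 kJ
Q_total = 2084.8200 kJ

2084.8200 kJ


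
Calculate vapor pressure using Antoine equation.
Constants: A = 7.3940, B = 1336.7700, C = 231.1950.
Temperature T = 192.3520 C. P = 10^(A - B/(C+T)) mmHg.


C+T = 423.5470
B/(C+T) = 3.1561
log10(P) = 7.3940 - 3.1561 = 4.2379
P = 10^4.2379 = 17292.9293 mmHg

17292.9293 mmHg


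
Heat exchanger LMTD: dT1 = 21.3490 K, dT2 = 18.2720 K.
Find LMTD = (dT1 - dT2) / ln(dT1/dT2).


dT1/dT2 = 1.1684
ln(dT1/dT2) = 0.1556
LMTD = 3.0770 / 0.1556 = 19.7706 K

19.7706 K


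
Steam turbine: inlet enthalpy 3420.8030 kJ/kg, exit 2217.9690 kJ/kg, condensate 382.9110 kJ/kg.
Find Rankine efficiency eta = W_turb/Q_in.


W = 1202.8340 kJ/kg
Q_in = 3037.8920 kJ/kg
eta = 0.3959 = 39.5944%

eta = 39.5944%


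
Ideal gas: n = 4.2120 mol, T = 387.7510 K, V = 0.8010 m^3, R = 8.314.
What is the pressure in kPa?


P = nRT/V = 4.2120 * 8.314 * 387.7510 / 0.8010
= 13578.4848 / 0.8010 = 16951.9161 Pa = 16.9519 kPa

16.9519 kPa


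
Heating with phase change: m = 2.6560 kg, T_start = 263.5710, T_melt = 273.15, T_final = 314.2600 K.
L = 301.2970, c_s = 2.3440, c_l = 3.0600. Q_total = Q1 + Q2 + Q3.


Q1 (sensible, solid) = 2.6560 * 2.3440 * 9.5790 = 59.6356 kJ
Q2 (latent) = 2.6560 * 301.2970 = 800.2448 kJ
Q3 (sensible, liquid) = 2.6560 * 3.0600 * 41.1100 = 334.1158 kJ
Q_total = 1193.9962 kJ

1193.9962 kJ


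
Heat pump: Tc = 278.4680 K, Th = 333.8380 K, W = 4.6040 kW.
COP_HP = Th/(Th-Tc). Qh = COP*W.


COP = 333.8380 / 55.3700 = 6.0292
Qh = 6.0292 * 4.6040 = 27.7585 kW

COP = 6.0292, Qh = 27.7585 kW


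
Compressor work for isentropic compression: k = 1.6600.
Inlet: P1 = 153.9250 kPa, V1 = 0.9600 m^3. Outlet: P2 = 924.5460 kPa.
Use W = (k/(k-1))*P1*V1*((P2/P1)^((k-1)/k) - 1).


(k-1)/k = 0.3976
(P2/P1)^exp = 2.0397
W = 2.5152 * 153.9250 * 0.9600 * (2.0397 - 1) = 386.4229 kJ

386.4229 kJ


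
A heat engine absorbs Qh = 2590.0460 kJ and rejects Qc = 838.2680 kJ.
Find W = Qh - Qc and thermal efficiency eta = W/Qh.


W = 2590.0460 - 838.2680 = 1751.7780 kJ
eta = 1751.7780 / 2590.0460 = 0.6764 = 67.6350%

W = 1751.7780 kJ, eta = 67.6350%


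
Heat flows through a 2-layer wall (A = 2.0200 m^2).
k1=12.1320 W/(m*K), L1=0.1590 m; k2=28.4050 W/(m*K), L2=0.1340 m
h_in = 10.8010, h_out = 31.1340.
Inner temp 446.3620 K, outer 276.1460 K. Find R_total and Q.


R_conv_in = 1/(10.8010*2.0200) = 0.0458
R_1 = 0.1590/(12.1320*2.0200) = 0.0065
R_2 = 0.1340/(28.4050*2.0200) = 0.0023
R_conv_out = 1/(31.1340*2.0200) = 0.0159
R_total = 0.0706 K/W
Q = 170.2160 / 0.0706 = 2412.4368 W

R_total = 0.0706 K/W, Q = 2412.4368 W


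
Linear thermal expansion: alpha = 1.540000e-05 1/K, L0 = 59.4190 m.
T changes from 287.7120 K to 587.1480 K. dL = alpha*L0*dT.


dT = 299.4360 K
dL = 1.540000e-05 * 59.4190 * 299.4360 = 0.274000 m
L_final = 59.693000 m

dL = 0.274000 m


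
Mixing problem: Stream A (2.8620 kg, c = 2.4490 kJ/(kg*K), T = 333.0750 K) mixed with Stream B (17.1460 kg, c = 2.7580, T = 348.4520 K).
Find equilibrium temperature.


num = 18812.3663
den = 54.2977
Tf = 346.4671 K

346.4671 K


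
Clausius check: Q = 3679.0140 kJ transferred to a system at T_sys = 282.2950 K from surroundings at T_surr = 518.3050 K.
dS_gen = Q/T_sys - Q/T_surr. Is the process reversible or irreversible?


dS_sys = 3679.0140/282.2950 = 13.0325 kJ/K
dS_surr = -3679.0140/518.3050 = -7.0982 kJ/K
dS_gen = 13.0325 - 7.0982 = 5.9344 kJ/K (irreversible)

dS_gen = 5.9344 kJ/K, irreversible


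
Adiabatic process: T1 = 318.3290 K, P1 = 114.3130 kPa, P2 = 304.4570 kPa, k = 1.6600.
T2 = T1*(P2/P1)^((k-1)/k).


(k-1)/k = 0.3976
(P2/P1)^exp = 1.4762
T2 = 318.3290 * 1.4762 = 469.9192 K

469.9192 K


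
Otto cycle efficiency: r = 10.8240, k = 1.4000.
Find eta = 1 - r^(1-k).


r^(k-1) = 2.5927
eta = 1 - 1/2.5927 = 0.6143 = 61.4304%

61.4304%


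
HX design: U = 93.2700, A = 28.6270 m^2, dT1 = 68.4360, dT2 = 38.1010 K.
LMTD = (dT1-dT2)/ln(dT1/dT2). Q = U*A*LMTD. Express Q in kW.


LMTD = 51.7964 K
Q = 93.2700 * 28.6270 * 51.7964 = 138298.4723 W = 138.2985 kW

138.2985 kW


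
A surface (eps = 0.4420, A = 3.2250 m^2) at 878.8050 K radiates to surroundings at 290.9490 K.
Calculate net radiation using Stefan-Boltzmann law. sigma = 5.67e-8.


T^4 = 5.9644e+11
Tsurr^4 = 7.1658e+09
Q = 0.4420 * 5.67e-8 * 3.2250 * 5.8928e+11 = 47627.2818 W

47627.2818 W


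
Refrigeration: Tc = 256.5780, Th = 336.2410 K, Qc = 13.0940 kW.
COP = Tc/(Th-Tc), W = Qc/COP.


COP = 256.5780 / 79.6630 = 3.2208
W = 13.0940 / 3.2208 = 4.0655 kW

COP = 3.2208, W = 4.0655 kW


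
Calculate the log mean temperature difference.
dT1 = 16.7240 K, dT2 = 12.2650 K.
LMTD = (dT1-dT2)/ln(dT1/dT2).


dT1/dT2 = 1.3636
ln(dT1/dT2) = 0.3101
LMTD = 4.4590 / 0.3101 = 14.3795 K

14.3795 K


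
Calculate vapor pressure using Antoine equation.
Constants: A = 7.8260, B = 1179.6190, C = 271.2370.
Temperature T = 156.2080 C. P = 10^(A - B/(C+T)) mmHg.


C+T = 427.4450
B/(C+T) = 2.7597
log10(P) = 7.8260 - 2.7597 = 5.0663
P = 10^5.0663 = 116493.6522 mmHg

116493.6522 mmHg


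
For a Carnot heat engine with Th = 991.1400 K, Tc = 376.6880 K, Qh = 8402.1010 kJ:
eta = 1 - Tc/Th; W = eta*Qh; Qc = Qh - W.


eta = 1 - 376.6880/991.1400 = 0.6199
W = 0.6199 * 8402.1010 = 5208.8381 kJ
Qc = 8402.1010 - 5208.8381 = 3193.2629 kJ

eta = 61.9945%, W = 5208.8381 kJ, Qc = 3193.2629 kJ


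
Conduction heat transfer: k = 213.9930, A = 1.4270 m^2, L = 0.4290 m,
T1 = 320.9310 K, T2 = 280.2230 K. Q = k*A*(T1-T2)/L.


dT = 40.7080 K
Q = 213.9930 * 1.4270 * 40.7080 / 0.4290 = 28976.5058 W

28976.5058 W


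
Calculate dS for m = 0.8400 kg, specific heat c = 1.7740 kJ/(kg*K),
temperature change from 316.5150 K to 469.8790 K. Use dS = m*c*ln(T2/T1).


T2/T1 = 1.4845
ln(T2/T1) = 0.3951
dS = 0.8400 * 1.7740 * 0.3951 = 0.5888 kJ/K

0.5888 kJ/K


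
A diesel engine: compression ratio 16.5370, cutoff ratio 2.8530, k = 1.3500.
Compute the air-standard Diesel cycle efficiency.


r^(k-1) = 2.6697
rc^k = 4.1177
eta = 0.5332 = 53.3159%

53.3159%


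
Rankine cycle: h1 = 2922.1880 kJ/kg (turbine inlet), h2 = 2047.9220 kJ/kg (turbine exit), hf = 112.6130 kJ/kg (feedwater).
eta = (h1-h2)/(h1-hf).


W = 874.2660 kJ/kg
Q_in = 2809.5750 kJ/kg
eta = 0.3112 = 31.1174%

eta = 31.1174%


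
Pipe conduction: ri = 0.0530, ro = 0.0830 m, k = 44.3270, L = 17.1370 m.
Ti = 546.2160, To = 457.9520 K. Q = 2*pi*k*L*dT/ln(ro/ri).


dT = 88.2640 K
ln(ro/ri) = 0.4485
Q = 2*pi*44.3270*17.1370*88.2640 / 0.4485 = 939197.6846 W

939197.6846 W


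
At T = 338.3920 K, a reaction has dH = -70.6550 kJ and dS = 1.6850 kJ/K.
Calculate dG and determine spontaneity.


T*dS = 338.3920 * 1.6850 = 570.1905 kJ
dG = -70.6550 - 570.1905 = -640.8455 kJ (spontaneous)

dG = -640.8455 kJ, spontaneous


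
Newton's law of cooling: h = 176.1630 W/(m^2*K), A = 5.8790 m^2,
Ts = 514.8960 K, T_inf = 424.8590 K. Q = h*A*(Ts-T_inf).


dT = 90.0370 K
Q = 176.1630 * 5.8790 * 90.0370 = 93247.9244 W

93247.9244 W


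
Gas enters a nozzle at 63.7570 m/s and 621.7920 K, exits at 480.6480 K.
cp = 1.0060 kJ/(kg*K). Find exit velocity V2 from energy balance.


dT = 141.1440 K
2*cp*1000*dT = 283981.7280
V1^2 = 4064.9550
V2 = sqrt(288046.6830) = 536.6998 m/s

536.6998 m/s


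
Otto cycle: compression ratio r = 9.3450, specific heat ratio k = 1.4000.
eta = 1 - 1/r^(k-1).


r^(k-1) = 2.4447
eta = 1 - 1/2.4447 = 0.5910 = 59.0958%

59.0958%


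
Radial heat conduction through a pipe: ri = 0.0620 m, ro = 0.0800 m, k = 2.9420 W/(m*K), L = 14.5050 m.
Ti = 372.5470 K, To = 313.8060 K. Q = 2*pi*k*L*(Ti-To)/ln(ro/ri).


dT = 58.7410 K
ln(ro/ri) = 0.2549
Q = 2*pi*2.9420*14.5050*58.7410 / 0.2549 = 61790.9646 W

61790.9646 W


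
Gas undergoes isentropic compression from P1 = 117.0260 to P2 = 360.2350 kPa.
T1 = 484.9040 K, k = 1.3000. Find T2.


(k-1)/k = 0.2308
(P2/P1)^exp = 1.2962
T2 = 484.9040 * 1.2962 = 628.5520 K

628.5520 K


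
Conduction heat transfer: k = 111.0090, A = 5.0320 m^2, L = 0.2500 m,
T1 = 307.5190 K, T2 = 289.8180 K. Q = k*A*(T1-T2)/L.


dT = 17.7010 K
Q = 111.0090 * 5.0320 * 17.7010 / 0.2500 = 39550.9224 W

39550.9224 W


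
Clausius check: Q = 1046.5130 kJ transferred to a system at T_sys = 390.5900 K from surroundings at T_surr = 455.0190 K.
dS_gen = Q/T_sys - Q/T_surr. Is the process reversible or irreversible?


dS_sys = 1046.5130/390.5900 = 2.6793 kJ/K
dS_surr = -1046.5130/455.0190 = -2.2999 kJ/K
dS_gen = 2.6793 - 2.2999 = 0.3794 kJ/K (irreversible)

dS_gen = 0.3794 kJ/K, irreversible


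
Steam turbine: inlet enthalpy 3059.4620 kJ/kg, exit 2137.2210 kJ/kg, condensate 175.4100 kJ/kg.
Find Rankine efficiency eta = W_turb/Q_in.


W = 922.2410 kJ/kg
Q_in = 2884.0520 kJ/kg
eta = 0.3198 = 31.9773%

eta = 31.9773%


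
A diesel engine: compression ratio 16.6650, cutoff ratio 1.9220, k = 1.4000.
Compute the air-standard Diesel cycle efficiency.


r^(k-1) = 3.0812
rc^k = 2.4961
eta = 0.6238 = 62.3844%

62.3844%


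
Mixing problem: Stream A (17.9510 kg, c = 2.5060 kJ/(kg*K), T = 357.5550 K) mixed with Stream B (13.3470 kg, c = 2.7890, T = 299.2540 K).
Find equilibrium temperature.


num = 27224.3505
den = 82.2100
Tf = 331.1562 K

331.1562 K


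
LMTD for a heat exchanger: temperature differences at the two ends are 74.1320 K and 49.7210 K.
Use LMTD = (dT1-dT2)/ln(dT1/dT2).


dT1/dT2 = 1.4910
ln(dT1/dT2) = 0.3994
LMTD = 24.4110 / 0.3994 = 61.1161 K

61.1161 K


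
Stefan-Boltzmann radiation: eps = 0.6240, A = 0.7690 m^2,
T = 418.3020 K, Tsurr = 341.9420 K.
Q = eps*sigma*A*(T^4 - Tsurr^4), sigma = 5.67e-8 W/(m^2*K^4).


T^4 = 3.0617e+10
Tsurr^4 = 1.3671e+10
Q = 0.6240 * 5.67e-8 * 0.7690 * 1.6945e+10 = 461.0503 W

461.0503 W


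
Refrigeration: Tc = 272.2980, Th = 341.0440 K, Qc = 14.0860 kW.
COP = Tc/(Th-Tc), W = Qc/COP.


COP = 272.2980 / 68.7460 = 3.9609
W = 14.0860 / 3.9609 = 3.5562 kW

COP = 3.9609, W = 3.5562 kW


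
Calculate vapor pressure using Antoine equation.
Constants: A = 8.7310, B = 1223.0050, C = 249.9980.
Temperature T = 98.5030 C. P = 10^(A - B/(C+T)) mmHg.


C+T = 348.5010
B/(C+T) = 3.5093
log10(P) = 8.7310 - 3.5093 = 5.2217
P = 10^5.2217 = 166598.0989 mmHg

166598.0989 mmHg


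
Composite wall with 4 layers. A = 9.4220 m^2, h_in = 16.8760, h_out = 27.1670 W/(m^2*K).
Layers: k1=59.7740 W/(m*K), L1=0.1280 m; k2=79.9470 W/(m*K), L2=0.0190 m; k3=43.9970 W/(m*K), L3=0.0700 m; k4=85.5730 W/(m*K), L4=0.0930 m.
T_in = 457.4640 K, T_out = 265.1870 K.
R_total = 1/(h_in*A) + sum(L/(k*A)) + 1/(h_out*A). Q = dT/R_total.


R_conv_in = 1/(16.8760*9.4220) = 0.0063
R_1 = 0.1280/(59.7740*9.4220) = 0.0002
R_2 = 0.0190/(79.9470*9.4220) = 2.5224e-05
R_3 = 0.0700/(43.9970*9.4220) = 0.0002
R_4 = 0.0930/(85.5730*9.4220) = 0.0001
R_conv_out = 1/(27.1670*9.4220) = 0.0039
R_total = 0.0107 K/W
Q = 192.2770 / 0.0107 = 17915.3329 W

R_total = 0.0107 K/W, Q = 17915.3329 W


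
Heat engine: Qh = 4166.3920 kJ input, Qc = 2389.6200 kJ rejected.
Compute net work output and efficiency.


W = 4166.3920 - 2389.6200 = 1776.7720 kJ
eta = 1776.7720 / 4166.3920 = 0.4265 = 42.6453%

W = 1776.7720 kJ, eta = 42.6453%


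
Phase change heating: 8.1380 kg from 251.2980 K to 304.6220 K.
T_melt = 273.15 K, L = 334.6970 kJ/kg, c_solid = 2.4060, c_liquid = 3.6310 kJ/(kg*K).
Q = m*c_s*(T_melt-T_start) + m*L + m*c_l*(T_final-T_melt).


Q1 (sensible, solid) = 8.1380 * 2.4060 * 21.8520 = 427.8628 kJ
Q2 (latent) = 8.1380 * 334.6970 = 2723.7642 kJ
Q3 (sensible, liquid) = 8.1380 * 3.6310 * 31.4720 = 929.9686 kJ
Q_total = 4081.5955 kJ

4081.5955 kJ


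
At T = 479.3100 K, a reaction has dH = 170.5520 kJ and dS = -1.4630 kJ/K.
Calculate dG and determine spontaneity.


T*dS = 479.3100 * -1.4630 = -701.2305 kJ
dG = 170.5520 + 701.2305 = 871.7825 kJ (non-spontaneous)

dG = 871.7825 kJ, non-spontaneous


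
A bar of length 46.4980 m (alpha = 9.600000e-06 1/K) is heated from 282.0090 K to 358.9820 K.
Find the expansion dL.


dT = 76.9730 K
dL = 9.600000e-06 * 46.4980 * 76.9730 = 0.034359 m
L_final = 46.532359 m

dL = 0.034359 m


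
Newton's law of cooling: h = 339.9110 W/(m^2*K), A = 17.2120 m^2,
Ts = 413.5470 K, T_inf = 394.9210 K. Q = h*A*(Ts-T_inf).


dT = 18.6260 K
Q = 339.9110 * 17.2120 * 18.6260 = 108972.3095 W

108972.3095 W


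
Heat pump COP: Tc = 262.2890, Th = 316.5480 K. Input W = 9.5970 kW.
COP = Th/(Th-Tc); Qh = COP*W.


COP = 316.5480 / 54.2590 = 5.8340
Qh = 5.8340 * 9.5970 = 55.9891 kW

COP = 5.8340, Qh = 55.9891 kW


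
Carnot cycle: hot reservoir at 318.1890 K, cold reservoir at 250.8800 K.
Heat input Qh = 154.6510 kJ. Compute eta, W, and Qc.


eta = 1 - 250.8800/318.1890 = 0.2115
W = 0.2115 * 154.6510 = 32.7145 kJ
Qc = 154.6510 - 32.7145 = 121.9365 kJ

eta = 21.1538%, W = 32.7145 kJ, Qc = 121.9365 kJ


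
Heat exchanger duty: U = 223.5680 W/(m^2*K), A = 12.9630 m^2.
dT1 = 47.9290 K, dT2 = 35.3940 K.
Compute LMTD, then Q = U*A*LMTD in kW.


LMTD = 41.3453 K
Q = 223.5680 * 12.9630 * 41.3453 = 119823.2774 W = 119.8233 kW

119.8233 kW


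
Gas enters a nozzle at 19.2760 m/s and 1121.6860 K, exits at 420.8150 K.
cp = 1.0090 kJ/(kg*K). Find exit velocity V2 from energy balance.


dT = 700.8710 K
2*cp*1000*dT = 1414357.6780
V1^2 = 371.5642
V2 = sqrt(1414729.2422) = 1189.4239 m/s

1189.4239 m/s


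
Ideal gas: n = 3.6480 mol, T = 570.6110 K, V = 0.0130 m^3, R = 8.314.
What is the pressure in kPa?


P = nRT/V = 3.6480 * 8.314 * 570.6110 / 0.0130
= 17306.3303 / 0.0130 = 1331256.1806 Pa = 1331.2562 kPa

1331.2562 kPa


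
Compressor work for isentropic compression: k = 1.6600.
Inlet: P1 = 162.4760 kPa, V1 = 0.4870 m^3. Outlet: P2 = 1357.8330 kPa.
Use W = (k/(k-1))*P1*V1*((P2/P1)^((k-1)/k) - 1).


(k-1)/k = 0.3976
(P2/P1)^exp = 2.3260
W = 2.5152 * 162.4760 * 0.4870 * (2.3260 - 1) = 263.8825 kJ

263.8825 kJ


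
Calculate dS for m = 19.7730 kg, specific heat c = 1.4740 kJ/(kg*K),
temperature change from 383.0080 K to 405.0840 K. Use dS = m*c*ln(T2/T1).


T2/T1 = 1.0576
ln(T2/T1) = 0.0560
dS = 19.7730 * 1.4740 * 0.0560 = 1.6333 kJ/K

1.6333 kJ/K


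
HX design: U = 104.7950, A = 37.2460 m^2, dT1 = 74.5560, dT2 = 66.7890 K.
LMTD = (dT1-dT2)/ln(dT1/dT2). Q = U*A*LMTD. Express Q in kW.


LMTD = 70.6013 K
Q = 104.7950 * 37.2460 * 70.6013 = 275570.6460 W = 275.5706 kW

275.5706 kW


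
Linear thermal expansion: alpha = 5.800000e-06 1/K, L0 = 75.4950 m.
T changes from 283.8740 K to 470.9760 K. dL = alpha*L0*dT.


dT = 187.1020 K
dL = 5.800000e-06 * 75.4950 * 187.1020 = 0.081927 m
L_final = 75.576927 m

dL = 0.081927 m


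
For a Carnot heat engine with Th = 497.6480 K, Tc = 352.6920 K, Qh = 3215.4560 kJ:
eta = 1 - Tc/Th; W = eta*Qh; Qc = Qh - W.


eta = 1 - 352.6920/497.6480 = 0.2913
W = 0.2913 * 3215.4560 = 936.6051 kJ
Qc = 3215.4560 - 936.6051 = 2278.8509 kJ

eta = 29.1282%, W = 936.6051 kJ, Qc = 2278.8509 kJ


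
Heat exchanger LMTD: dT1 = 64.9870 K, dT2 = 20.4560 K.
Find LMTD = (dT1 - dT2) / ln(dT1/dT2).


dT1/dT2 = 3.1769
ln(dT1/dT2) = 1.1559
LMTD = 44.5310 / 1.1559 = 38.5246 K

38.5246 K


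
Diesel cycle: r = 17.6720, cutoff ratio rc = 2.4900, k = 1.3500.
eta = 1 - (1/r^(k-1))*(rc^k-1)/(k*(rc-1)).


r^(k-1) = 2.7324
rc^k = 3.4266
eta = 0.5585 = 55.8494%

55.8494%


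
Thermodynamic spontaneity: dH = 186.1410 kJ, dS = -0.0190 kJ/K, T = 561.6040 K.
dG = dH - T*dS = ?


T*dS = 561.6040 * -0.0190 = -10.6705 kJ
dG = 186.1410 + 10.6705 = 196.8115 kJ (non-spontaneous)

dG = 196.8115 kJ, non-spontaneous


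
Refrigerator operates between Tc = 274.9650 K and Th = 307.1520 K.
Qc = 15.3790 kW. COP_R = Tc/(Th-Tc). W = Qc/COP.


COP = 274.9650 / 32.1870 = 8.5427
W = 15.3790 / 8.5427 = 1.8002 kW

COP = 8.5427, W = 1.8002 kW


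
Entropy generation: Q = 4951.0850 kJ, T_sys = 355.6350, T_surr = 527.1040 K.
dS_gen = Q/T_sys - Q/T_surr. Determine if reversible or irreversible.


dS_sys = 4951.0850/355.6350 = 13.9218 kJ/K
dS_surr = -4951.0850/527.1040 = -9.3930 kJ/K
dS_gen = 13.9218 - 9.3930 = 4.5288 kJ/K (irreversible)

dS_gen = 4.5288 kJ/K, irreversible


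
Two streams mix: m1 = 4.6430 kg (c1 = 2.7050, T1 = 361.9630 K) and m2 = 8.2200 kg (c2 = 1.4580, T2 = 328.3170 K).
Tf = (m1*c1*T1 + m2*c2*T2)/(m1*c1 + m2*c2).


num = 8480.8078
den = 24.5441
Tf = 345.5338 K

345.5338 K


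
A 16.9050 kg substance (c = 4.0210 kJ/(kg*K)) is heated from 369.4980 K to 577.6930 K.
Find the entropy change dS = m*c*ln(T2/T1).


T2/T1 = 1.5635
ln(T2/T1) = 0.4469
dS = 16.9050 * 4.0210 * 0.4469 = 30.3778 kJ/K

30.3778 kJ/K


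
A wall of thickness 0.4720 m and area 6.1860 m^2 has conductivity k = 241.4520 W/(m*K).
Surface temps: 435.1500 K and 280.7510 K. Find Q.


dT = 154.3990 K
Q = 241.4520 * 6.1860 * 154.3990 / 0.4720 = 488588.4625 W

488588.4625 W


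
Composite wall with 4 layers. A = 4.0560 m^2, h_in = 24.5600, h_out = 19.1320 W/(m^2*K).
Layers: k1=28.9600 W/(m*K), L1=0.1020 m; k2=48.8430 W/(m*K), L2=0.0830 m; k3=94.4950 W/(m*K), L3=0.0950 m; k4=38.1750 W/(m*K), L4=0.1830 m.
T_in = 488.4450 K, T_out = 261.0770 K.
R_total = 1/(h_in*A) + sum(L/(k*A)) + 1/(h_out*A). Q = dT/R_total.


R_conv_in = 1/(24.5600*4.0560) = 0.0100
R_1 = 0.1020/(28.9600*4.0560) = 0.0009
R_2 = 0.0830/(48.8430*4.0560) = 0.0004
R_3 = 0.0950/(94.4950*4.0560) = 0.0002
R_4 = 0.1830/(38.1750*4.0560) = 0.0012
R_conv_out = 1/(19.1320*4.0560) = 0.0129
R_total = 0.0256 K/W
Q = 227.3680 / 0.0256 = 8866.8795 W

R_total = 0.0256 K/W, Q = 8866.8795 W


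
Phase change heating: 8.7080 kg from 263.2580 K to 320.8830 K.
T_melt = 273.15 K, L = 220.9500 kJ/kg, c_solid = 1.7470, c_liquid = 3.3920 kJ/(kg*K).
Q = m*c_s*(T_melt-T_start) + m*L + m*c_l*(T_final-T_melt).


Q1 (sensible, solid) = 8.7080 * 1.7470 * 9.8920 = 150.4858 kJ
Q2 (latent) = 8.7080 * 220.9500 = 1924.0326 kJ
Q3 (sensible, liquid) = 8.7080 * 3.3920 * 47.7330 = 1409.9152 kJ
Q_total = 3484.4336 kJ

3484.4336 kJ


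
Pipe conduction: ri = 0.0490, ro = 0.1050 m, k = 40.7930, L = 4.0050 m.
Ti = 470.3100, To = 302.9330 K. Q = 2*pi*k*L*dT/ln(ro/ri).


dT = 167.3770 K
ln(ro/ri) = 0.7621
Q = 2*pi*40.7930*4.0050*167.3770 / 0.7621 = 225438.9891 W

225438.9891 W


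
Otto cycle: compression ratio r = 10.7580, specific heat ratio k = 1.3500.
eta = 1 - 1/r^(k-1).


r^(k-1) = 2.2967
eta = 1 - 1/2.2967 = 0.5646 = 56.4594%

56.4594%


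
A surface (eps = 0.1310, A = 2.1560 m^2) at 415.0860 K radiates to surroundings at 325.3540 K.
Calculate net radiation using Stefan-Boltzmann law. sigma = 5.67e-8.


T^4 = 2.9686e+10
Tsurr^4 = 1.1205e+10
Q = 0.1310 * 5.67e-8 * 2.1560 * 1.8481e+10 = 295.9524 W

295.9524 W


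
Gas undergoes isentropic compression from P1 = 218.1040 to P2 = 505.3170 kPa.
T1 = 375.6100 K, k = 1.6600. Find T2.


(k-1)/k = 0.3976
(P2/P1)^exp = 1.3966
T2 = 375.6100 * 1.3966 = 524.5876 K

524.5876 K


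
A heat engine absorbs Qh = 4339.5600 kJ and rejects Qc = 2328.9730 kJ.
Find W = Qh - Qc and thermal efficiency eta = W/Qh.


W = 4339.5600 - 2328.9730 = 2010.5870 kJ
eta = 2010.5870 / 4339.5600 = 0.4633 = 46.3316%

W = 2010.5870 kJ, eta = 46.3316%


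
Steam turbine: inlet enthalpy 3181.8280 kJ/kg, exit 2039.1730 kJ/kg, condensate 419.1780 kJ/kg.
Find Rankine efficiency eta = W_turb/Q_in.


W = 1142.6550 kJ/kg
Q_in = 2762.6500 kJ/kg
eta = 0.4136 = 41.3608%

eta = 41.3608%


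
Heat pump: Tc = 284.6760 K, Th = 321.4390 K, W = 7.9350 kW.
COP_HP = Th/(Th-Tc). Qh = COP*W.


COP = 321.4390 / 36.7630 = 8.7435
Qh = 8.7435 * 7.9350 = 69.3800 kW

COP = 8.7435, Qh = 69.3800 kW


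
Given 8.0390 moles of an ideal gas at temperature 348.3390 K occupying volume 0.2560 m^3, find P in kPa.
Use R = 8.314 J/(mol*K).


P = nRT/V = 8.0390 * 8.314 * 348.3390 / 0.2560
= 23281.6711 / 0.2560 = 90944.0277 Pa = 90.9440 kPa

90.9440 kPa


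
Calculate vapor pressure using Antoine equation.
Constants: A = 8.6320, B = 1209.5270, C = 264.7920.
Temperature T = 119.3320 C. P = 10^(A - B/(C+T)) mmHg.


C+T = 384.1240
B/(C+T) = 3.1488
log10(P) = 8.6320 - 3.1488 = 5.4832
P = 10^5.4832 = 304233.4077 mmHg

304233.4077 mmHg


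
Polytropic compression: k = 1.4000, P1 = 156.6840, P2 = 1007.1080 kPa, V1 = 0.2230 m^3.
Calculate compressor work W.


(k-1)/k = 0.2857
(P2/P1)^exp = 1.7017
W = 3.5000 * 156.6840 * 0.2230 * (1.7017 - 1) = 85.8068 kJ

85.8068 kJ


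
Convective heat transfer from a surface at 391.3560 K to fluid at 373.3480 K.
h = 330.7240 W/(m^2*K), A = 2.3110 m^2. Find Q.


dT = 18.0080 K
Q = 330.7240 * 2.3110 * 18.0080 = 13763.5714 W

13763.5714 W


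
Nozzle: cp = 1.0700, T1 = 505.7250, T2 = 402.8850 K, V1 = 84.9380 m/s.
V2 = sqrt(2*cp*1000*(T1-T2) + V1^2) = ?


dT = 102.8400 K
2*cp*1000*dT = 220077.6000
V1^2 = 7214.4638
V2 = sqrt(227292.0638) = 476.7516 m/s

476.7516 m/s


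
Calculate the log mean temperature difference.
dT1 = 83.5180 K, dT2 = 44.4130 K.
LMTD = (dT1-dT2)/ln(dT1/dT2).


dT1/dT2 = 1.8805
ln(dT1/dT2) = 0.6315
LMTD = 39.1050 / 0.6315 = 61.9211 K

61.9211 K


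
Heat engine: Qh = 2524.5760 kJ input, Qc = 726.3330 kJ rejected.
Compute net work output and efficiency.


W = 2524.5760 - 726.3330 = 1798.2430 kJ
eta = 1798.2430 / 2524.5760 = 0.7123 = 71.2295%

W = 1798.2430 kJ, eta = 71.2295%


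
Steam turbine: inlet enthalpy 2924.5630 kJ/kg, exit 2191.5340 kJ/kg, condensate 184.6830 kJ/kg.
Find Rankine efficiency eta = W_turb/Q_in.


W = 733.0290 kJ/kg
Q_in = 2739.8800 kJ/kg
eta = 0.2675 = 26.7541%

eta = 26.7541%


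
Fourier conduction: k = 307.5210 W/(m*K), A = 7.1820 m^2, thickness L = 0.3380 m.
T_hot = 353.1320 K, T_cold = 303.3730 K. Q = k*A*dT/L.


dT = 49.7590 K
Q = 307.5210 * 7.1820 * 49.7590 / 0.3380 = 325143.5346 W

325143.5346 W


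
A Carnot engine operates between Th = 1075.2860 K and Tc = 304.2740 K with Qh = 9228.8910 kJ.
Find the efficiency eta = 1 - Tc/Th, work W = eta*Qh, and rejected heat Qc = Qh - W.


eta = 1 - 304.2740/1075.2860 = 0.7170
W = 0.7170 * 9228.8910 = 6617.3890 kJ
Qc = 9228.8910 - 6617.3890 = 2611.5020 kJ

eta = 71.7030%, W = 6617.3890 kJ, Qc = 2611.5020 kJ


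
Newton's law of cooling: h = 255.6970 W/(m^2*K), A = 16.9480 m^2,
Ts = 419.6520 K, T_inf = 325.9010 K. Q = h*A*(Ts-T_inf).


dT = 93.7510 K
Q = 255.6970 * 16.9480 * 93.7510 = 406274.9044 W

406274.9044 W


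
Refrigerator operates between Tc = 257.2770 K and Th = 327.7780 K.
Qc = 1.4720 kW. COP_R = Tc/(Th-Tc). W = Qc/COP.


COP = 257.2770 / 70.5010 = 3.6493
W = 1.4720 / 3.6493 = 0.4034 kW

COP = 3.6493, W = 0.4034 kW


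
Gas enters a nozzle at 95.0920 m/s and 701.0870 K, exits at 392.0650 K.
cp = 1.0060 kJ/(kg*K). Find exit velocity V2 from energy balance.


dT = 309.0220 K
2*cp*1000*dT = 621752.2640
V1^2 = 9042.4885
V2 = sqrt(630794.7525) = 794.2259 m/s

794.2259 m/s


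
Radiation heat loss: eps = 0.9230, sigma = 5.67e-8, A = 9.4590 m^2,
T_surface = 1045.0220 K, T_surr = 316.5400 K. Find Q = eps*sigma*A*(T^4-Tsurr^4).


T^4 = 1.1926e+12
Tsurr^4 = 1.0040e+10
Q = 0.9230 * 5.67e-8 * 9.4590 * 1.1826e+12 = 585410.2493 W

585410.2493 W


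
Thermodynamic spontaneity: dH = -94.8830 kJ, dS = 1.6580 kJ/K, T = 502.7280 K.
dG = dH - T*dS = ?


T*dS = 502.7280 * 1.6580 = 833.5230 kJ
dG = -94.8830 - 833.5230 = -928.4060 kJ (spontaneous)

dG = -928.4060 kJ, spontaneous


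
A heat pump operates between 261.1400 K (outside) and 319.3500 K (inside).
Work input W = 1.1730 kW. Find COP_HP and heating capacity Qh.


COP = 319.3500 / 58.2100 = 5.4862
Qh = 5.4862 * 1.1730 = 6.4353 kW

COP = 5.4862, Qh = 6.4353 kW


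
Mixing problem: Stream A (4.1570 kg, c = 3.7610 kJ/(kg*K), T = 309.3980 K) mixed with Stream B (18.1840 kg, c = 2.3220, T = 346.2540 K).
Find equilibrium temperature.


num = 19457.2444
den = 57.8577
Tf = 336.2947 K

336.2947 K


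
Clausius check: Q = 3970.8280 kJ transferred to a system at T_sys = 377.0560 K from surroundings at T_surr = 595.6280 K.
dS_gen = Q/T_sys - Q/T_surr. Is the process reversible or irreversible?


dS_sys = 3970.8280/377.0560 = 10.5311 kJ/K
dS_surr = -3970.8280/595.6280 = -6.6666 kJ/K
dS_gen = 10.5311 - 6.6666 = 3.8645 kJ/K (irreversible)

dS_gen = 3.8645 kJ/K, irreversible


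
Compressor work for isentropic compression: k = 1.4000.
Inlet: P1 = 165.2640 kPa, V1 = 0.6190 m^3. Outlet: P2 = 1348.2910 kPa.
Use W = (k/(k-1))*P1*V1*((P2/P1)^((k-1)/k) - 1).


(k-1)/k = 0.2857
(P2/P1)^exp = 1.8216
W = 3.5000 * 165.2640 * 0.6190 * (1.8216 - 1) = 294.1778 kJ

294.1778 kJ


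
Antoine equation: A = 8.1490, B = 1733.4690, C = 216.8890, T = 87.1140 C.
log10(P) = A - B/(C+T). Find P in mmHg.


C+T = 304.0030
B/(C+T) = 5.7021
log10(P) = 8.1490 - 5.7021 = 2.4469
P = 10^2.4469 = 279.8051 mmHg

279.8051 mmHg


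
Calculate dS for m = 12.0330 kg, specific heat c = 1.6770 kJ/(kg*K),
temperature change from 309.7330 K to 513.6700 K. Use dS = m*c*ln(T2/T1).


T2/T1 = 1.6584
ln(T2/T1) = 0.5059
dS = 12.0330 * 1.6770 * 0.5059 = 10.2081 kJ/K

10.2081 kJ/K


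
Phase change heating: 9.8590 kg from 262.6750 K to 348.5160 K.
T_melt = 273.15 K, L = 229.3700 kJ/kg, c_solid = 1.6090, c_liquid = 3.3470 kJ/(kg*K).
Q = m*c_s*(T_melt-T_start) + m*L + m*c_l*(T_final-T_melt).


Q1 (sensible, solid) = 9.8590 * 1.6090 * 10.4750 = 166.1663 kJ
Q2 (latent) = 9.8590 * 229.3700 = 2261.3588 kJ
Q3 (sensible, liquid) = 9.8590 * 3.3470 * 75.3660 = 2486.9328 kJ
Q_total = 4914.4579 kJ

4914.4579 kJ


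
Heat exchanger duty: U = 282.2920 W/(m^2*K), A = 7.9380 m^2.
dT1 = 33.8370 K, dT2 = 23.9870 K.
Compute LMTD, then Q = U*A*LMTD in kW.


LMTD = 28.6302 K
Q = 282.2920 * 7.9380 * 28.6302 = 64155.4189 W = 64.1554 kW

64.1554 kW


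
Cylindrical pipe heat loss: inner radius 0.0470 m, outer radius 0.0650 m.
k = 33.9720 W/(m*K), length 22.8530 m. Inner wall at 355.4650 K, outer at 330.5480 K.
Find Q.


dT = 24.9170 K
ln(ro/ri) = 0.3242
Q = 2*pi*33.9720*22.8530*24.9170 / 0.3242 = 374864.0641 W

374864.0641 W


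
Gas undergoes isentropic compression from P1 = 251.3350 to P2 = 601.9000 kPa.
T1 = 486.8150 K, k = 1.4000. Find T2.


(k-1)/k = 0.2857
(P2/P1)^exp = 1.2834
T2 = 486.8150 * 1.2834 = 624.7801 K

624.7801 K


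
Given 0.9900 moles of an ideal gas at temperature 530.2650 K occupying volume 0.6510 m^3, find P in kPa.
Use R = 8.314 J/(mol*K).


P = nRT/V = 0.9900 * 8.314 * 530.2650 / 0.6510
= 4364.5370 / 0.6510 = 6704.3579 Pa = 6.7044 kPa

6.7044 kPa


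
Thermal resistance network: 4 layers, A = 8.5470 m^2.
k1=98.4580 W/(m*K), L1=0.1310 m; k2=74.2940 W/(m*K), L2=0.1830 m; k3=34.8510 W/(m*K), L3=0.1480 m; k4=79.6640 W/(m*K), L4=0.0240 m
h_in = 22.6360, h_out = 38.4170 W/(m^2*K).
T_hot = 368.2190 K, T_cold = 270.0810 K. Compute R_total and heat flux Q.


R_conv_in = 1/(22.6360*8.5470) = 0.0052
R_1 = 0.1310/(98.4580*8.5470) = 0.0002
R_2 = 0.1830/(74.2940*8.5470) = 0.0003
R_3 = 0.1480/(34.8510*8.5470) = 0.0005
R_4 = 0.0240/(79.6640*8.5470) = 3.5248e-05
R_conv_out = 1/(38.4170*8.5470) = 0.0030
R_total = 0.0092 K/W
Q = 98.1380 / 0.0092 = 10678.4757 W

R_total = 0.0092 K/W, Q = 10678.4757 W


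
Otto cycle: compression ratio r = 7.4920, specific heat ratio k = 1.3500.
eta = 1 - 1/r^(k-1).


r^(k-1) = 2.0235
eta = 1 - 1/2.0235 = 0.5058 = 50.5814%

50.5814%


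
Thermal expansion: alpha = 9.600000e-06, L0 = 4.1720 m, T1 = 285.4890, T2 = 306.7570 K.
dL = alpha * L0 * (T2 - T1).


dT = 21.2680 K
dL = 9.600000e-06 * 4.1720 * 21.2680 = 0.000852 m
L_final = 4.172852 m

dL = 0.000852 m


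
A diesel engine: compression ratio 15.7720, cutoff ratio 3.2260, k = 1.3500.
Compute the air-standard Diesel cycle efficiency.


r^(k-1) = 2.6258
rc^k = 4.8607
eta = 0.5107 = 51.0735%

51.0735%


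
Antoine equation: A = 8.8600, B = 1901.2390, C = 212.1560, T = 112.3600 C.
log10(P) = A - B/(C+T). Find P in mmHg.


C+T = 324.5160
B/(C+T) = 5.8587
log10(P) = 8.8600 - 5.8587 = 3.0013
P = 10^3.0013 = 1003.0184 mmHg

1003.0184 mmHg
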